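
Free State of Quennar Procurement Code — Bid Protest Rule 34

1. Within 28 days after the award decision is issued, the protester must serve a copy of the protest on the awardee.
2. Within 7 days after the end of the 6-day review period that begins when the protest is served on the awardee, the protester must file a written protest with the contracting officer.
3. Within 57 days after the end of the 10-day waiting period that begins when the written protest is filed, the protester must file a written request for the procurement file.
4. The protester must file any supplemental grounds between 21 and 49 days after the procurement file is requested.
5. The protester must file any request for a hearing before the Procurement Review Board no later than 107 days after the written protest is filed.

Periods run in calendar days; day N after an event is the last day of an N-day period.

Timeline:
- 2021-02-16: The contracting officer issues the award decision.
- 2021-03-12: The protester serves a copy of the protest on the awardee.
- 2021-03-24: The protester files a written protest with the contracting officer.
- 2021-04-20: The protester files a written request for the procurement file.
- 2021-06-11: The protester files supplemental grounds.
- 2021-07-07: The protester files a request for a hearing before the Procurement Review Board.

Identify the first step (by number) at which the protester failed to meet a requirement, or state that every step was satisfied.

Step 1: 28 days after 2021-02-16 (when the award decision is issued) is 2021-03-16; done 2021-03-12 — timely.
Step 2: 7 days after 2021-03-18 (end of the 6-day review period, which began when the protest is served on the awardee on 2021-03-12) is 2021-03-25; completed 2021-03-24, before the deadline.
Step 3: 57 days after 2021-04-03 (end of the 10-day waiting period, which began when the written protest is filed on 2021-03-24) is 2021-05-30; completed 2021-04-20, before the deadline.
Step 4: the window is 21–49 days after 2021-04-20 (when the procurement file is requested), so 2021-05-11 through 2021-06-08; 2021-06-11 is 3 days past the end of the window.
Later steps need not be reached.

Step 4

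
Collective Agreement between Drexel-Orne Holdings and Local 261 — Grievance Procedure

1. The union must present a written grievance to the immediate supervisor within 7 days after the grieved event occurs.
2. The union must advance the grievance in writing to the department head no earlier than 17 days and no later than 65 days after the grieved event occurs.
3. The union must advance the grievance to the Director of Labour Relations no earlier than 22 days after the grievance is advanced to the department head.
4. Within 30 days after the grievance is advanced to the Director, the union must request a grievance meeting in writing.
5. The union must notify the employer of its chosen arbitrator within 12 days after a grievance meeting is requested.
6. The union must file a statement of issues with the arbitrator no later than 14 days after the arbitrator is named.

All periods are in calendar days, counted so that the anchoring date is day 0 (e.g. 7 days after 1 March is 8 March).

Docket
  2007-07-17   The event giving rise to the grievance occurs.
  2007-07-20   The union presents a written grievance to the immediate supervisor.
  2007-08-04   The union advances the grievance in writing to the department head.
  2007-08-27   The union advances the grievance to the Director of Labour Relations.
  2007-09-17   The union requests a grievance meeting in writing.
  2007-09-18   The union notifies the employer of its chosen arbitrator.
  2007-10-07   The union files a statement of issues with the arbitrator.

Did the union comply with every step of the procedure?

No

Step 1 — counting 7 days from 2007-07-17 (when the grieved event occurs) gives a deadline of 2007-07-24; 2007-07-20 is within that limit.
Step 2 — 17 and 65 days from 2007-07-17 (when the grieved event occurs) are 2007-08-03 and 2007-09-20 respectively; 2007-08-04 falls inside that range.
Step 3 — must wait 22 days from 2007-08-04 (when the grievance is advanced to the department head), so not before 2007-08-26; done 2007-08-27 — permitted.
Step 4 — counting 30 days from 2007-08-27 (when the grievance is advanced to the Director) gives a deadline of 2007-09-26; done 2007-09-17 — timely.
Step 5 — counting 12 days from 2007-09-17 (when a grievance meeting is requested) gives a deadline of 2007-09-29; completed 2007-09-18, before the deadline.
Step 6 — counting 14 days from 2007-09-18 (when the arbitrator is named) gives a deadline of 2007-10-02; 2007-10-07 misses that deadline by 5 days.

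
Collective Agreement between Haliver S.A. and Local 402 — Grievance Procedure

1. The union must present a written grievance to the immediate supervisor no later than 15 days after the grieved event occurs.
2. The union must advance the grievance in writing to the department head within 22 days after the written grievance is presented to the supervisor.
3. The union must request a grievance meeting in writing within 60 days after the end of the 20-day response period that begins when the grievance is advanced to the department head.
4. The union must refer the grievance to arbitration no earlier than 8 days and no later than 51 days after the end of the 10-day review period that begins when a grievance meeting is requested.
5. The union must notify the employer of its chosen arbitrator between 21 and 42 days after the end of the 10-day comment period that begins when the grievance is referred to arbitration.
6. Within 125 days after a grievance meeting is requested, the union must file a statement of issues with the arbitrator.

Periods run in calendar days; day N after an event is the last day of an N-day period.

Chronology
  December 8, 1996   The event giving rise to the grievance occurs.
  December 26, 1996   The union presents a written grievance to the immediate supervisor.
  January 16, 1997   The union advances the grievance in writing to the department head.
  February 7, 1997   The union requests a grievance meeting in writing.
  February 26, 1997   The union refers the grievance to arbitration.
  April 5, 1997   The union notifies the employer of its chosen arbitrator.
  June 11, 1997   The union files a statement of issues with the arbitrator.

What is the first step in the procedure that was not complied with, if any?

Step 1

(1) due by December 8, 1996 + 15 days = December 23, 1996; not done until December 26, 1996, 3 days after the deadline.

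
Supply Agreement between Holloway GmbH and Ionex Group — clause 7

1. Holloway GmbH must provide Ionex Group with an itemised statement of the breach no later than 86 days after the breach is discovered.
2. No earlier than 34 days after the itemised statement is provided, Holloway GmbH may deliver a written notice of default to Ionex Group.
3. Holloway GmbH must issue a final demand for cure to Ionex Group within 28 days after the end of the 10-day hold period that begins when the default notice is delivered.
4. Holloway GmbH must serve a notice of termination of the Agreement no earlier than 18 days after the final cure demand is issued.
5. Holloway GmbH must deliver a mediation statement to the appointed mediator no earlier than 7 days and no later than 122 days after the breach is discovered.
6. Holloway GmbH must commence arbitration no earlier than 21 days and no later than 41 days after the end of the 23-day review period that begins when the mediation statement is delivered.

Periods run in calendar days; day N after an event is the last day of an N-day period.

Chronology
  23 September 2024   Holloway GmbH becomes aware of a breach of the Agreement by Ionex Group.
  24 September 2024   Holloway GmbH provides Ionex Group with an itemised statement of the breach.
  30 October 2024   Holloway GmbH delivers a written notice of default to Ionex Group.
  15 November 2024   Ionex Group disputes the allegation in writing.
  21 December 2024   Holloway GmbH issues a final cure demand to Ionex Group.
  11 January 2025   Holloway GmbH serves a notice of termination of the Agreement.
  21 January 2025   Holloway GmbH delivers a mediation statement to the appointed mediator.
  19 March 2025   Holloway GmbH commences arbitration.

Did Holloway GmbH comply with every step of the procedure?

Step 1: 86 days after 23 September 2024 (when the breach is discovered) is 18 December 2024; done 24 September 2024 — timely.
Step 2: the earliest permitted date is 34 days after 24 September 2024 (when the itemised statement is provided), i.e. 28 October 2024; 30 October 2024 is on or after that date.
Step 3: 28 days after 9 November 2024 (end of the 10-day hold period, which began when the default notice is delivered on 30 October 2024) is 7 December 2024; done 21 December 2024 — 14 days late.
That is the first point of non-compliance.

No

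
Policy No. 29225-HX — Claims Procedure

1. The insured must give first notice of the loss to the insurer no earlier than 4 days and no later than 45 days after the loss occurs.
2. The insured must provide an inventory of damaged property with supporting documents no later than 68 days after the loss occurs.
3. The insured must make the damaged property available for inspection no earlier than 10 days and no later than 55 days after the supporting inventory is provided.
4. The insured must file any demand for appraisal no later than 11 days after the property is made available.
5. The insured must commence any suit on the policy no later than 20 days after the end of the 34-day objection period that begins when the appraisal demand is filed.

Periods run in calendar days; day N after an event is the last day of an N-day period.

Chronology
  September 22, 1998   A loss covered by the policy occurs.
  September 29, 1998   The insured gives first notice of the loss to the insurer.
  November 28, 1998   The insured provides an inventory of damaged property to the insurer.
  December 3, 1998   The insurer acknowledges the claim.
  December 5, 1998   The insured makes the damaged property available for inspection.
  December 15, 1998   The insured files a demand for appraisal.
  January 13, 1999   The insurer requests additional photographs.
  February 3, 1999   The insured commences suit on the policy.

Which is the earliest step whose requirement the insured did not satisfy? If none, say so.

Step 3

Step 1: the window is 4–45 days after September 22, 1998 (when the loss occurs), so September 26, 1998 through November 6, 1998; September 29, 1998 falls inside that range.
Step 2: 68 days after September 22, 1998 (when the loss occurs) is November 29, 1998; November 28, 1998 is within that limit.
Step 3: the window is 10–55 days after November 28, 1998 (when the supporting inventory is provided), so December 8, 1998 through January 22, 1999; done December 5, 1998 — 3 days before the window opened.
The analysis stops there.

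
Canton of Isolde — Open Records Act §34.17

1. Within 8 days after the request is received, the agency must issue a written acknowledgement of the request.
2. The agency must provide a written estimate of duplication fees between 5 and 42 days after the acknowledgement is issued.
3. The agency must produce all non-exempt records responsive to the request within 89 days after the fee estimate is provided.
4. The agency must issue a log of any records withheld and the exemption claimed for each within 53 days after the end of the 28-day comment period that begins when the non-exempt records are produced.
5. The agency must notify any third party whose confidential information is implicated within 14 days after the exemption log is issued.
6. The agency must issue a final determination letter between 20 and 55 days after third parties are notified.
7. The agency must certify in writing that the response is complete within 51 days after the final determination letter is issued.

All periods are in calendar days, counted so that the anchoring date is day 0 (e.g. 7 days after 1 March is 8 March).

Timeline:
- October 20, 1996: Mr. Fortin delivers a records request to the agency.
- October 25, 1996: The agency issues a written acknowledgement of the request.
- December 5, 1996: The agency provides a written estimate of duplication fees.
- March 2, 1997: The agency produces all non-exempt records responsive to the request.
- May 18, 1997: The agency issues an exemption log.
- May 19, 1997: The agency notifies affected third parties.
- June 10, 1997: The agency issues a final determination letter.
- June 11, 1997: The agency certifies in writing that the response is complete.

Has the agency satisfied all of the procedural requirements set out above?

Step 1 — counting 8 days from October 20, 1996 (when the request is received) gives a deadline of October 28, 1996; done October 25, 1996 — timely.
Step 2 — 5 and 42 days from October 25, 1996 (when the acknowledgement is issued) are October 30, 1996 and December 6, 1996 respectively; December 5, 1996 falls inside that range.
Step 3 — counting 89 days from December 5, 1996 (when the fee estimate is provided) gives a deadline of March 4, 1997; completed March 2, 1997, before the deadline.
Step 4 — counting 53 days from March 30, 1997 (end of the 28-day comment period, which began when the non-exempt records are produced on March 2, 1997) gives a deadline of May 22, 1997; completed May 18, 1997, before the deadline.
Step 5 — counting 14 days from May 18, 1997 (when the exemption log is issued) gives a deadline of June 1, 1997; May 19, 1997 is within that limit.
Step 6 — 20 and 55 days from May 19, 1997 (when third parties are notified) are June 8, 1997 and July 13, 1997 respectively; done June 10, 1997 — within the window.
Step 7 — counting 51 days from June 10, 1997 (when the final determination letter is issued) gives a deadline of July 31, 1997; completed June 11, 1997, before the deadline.

Yes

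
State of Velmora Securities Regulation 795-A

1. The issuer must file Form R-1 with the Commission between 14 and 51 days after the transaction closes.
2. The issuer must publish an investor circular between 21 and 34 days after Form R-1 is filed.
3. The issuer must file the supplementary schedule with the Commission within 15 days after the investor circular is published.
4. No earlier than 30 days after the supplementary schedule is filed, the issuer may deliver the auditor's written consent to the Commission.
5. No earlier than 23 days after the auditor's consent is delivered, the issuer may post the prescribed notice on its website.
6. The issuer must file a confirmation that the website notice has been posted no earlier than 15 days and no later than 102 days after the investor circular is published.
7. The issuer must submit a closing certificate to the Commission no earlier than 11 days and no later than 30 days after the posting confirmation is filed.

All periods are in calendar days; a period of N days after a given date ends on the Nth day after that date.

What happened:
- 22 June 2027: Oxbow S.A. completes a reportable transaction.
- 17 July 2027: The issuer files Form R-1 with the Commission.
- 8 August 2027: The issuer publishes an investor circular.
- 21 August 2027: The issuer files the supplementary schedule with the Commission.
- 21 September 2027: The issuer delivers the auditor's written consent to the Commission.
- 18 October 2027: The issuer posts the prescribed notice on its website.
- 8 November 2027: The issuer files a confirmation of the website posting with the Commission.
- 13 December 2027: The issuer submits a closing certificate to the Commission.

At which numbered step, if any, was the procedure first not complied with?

Step 7

(1) the permitted window runs from 22 June 2027 + 14 = 6 July 2027 to 22 June 2027 + 51 = 12 August 2027; done 17 July 2027 — within the window.
(2) the permitted window runs from 17 July 2027 + 21 = 7 August 2027 to 17 July 2027 + 34 = 20 August 2027; done 8 August 2027, which is between those dates.
(3) due by 8 August 2027 + 15 days = 23 August 2027; done 21 August 2027 — timely.
(4) permitted from 21 August 2027 + 30 days = 20 September 2027 onward; done 21 September 2027, after the minimum wait.
(5) permitted from 21 September 2027 + 23 days = 14 October 2027 onward; done 18 October 2027, after the minimum wait.
(6) the permitted window runs from 8 August 2027 + 15 = 23 August 2027 to 8 August 2027 + 102 = 18 November 2027; done 8 November 2027 — within the window.
(7) the permitted window runs from 8 November 2027 + 11 = 19 November 2027 to 8 November 2027 + 30 = 8 December 2027; 13 December 2027 is 5 days past the end of the window.
No need to go further; step 7 was not satisfied.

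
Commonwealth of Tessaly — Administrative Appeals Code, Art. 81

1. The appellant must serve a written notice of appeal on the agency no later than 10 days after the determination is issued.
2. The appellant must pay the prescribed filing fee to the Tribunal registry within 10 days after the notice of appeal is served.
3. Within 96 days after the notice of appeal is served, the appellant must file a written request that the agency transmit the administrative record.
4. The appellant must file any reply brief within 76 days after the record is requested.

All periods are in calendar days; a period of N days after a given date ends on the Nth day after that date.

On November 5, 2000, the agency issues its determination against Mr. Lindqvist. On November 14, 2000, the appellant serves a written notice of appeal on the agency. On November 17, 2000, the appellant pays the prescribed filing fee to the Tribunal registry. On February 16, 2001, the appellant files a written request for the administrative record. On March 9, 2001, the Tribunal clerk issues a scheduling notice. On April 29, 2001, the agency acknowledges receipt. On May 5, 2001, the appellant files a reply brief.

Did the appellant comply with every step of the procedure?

No

Step 1 — counting 10 days from November 5, 2000 (when the determination is issued) gives a deadline of November 15, 2000; November 14, 2000 is within that limit.
Step 2 — counting 10 days from November 14, 2000 (when the notice of appeal is served) gives a deadline of November 24, 2000; completed November 17, 2000, before the deadline.
Step 3 — counting 96 days from November 14, 2000 (when the notice of appeal is served) gives a deadline of February 18, 2001; done February 16, 2001 — timely.
Step 4 — counting 76 days from February 16, 2001 (when the record is requested) gives a deadline of May 3, 2001; done May 5, 2001 — 2 days late.
No need to go further; step 4 was not satisfied.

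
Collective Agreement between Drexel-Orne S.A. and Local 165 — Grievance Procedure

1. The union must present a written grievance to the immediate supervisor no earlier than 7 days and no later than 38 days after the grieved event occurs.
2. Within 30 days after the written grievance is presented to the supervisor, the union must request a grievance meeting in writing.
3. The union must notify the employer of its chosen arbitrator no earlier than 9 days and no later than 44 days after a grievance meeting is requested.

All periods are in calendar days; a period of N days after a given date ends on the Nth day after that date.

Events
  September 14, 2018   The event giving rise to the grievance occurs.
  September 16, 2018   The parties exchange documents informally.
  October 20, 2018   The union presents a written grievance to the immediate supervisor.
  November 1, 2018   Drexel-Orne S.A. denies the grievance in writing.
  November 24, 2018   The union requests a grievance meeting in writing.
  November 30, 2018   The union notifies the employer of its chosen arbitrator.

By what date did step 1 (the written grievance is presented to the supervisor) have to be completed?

October 22, 2018

Step 1 runs from September 14, 2018, when the grieved event occurs. The window is 7–38 days after September 14, 2018; it closes on October 22, 2018.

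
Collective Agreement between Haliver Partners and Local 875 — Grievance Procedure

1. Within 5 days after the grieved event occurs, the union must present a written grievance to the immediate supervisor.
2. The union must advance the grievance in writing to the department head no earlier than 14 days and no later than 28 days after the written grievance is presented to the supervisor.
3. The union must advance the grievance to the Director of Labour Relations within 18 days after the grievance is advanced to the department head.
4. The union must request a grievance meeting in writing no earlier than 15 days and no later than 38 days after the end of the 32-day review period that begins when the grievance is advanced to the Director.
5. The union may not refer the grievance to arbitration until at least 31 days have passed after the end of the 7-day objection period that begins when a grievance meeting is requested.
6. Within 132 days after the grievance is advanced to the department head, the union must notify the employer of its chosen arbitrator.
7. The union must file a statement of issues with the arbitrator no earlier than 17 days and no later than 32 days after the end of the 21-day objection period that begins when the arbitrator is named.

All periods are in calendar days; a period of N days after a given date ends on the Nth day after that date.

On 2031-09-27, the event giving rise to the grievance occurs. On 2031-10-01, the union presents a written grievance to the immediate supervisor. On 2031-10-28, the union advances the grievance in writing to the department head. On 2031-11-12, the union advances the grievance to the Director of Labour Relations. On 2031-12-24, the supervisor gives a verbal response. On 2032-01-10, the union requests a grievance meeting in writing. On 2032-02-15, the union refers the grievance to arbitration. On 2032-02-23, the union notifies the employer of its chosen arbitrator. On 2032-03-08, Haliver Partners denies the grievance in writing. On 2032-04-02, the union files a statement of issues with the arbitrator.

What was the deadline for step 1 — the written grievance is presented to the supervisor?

Step 1 runs from 2031-09-27, when the grieved event occurs. 5 days after 2031-09-27 is 2031-10-02.

2031-10-02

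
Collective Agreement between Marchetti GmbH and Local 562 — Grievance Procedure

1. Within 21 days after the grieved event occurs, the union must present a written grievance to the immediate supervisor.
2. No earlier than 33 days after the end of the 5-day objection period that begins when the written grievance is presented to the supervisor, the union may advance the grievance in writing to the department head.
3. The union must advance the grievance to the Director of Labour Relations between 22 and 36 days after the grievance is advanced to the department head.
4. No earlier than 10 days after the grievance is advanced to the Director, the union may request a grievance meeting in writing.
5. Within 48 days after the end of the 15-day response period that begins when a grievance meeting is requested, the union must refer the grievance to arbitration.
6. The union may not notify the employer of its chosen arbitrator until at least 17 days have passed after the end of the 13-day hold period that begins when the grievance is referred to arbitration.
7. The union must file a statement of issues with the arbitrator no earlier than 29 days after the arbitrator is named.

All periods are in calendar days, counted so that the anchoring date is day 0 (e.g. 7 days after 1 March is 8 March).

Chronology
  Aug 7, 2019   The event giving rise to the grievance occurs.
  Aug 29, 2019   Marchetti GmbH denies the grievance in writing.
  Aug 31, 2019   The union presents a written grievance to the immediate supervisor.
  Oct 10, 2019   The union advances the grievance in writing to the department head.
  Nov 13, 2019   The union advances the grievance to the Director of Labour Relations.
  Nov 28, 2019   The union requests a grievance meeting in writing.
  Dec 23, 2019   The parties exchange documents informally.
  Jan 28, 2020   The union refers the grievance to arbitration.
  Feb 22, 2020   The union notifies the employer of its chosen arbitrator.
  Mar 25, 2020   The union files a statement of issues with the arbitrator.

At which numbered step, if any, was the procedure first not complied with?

Step 1

Step 1: 21 days after Aug 7, 2019 (when the grieved event occurs) is Aug 28, 2019; not done until Aug 31, 2019, 3 days after the deadline.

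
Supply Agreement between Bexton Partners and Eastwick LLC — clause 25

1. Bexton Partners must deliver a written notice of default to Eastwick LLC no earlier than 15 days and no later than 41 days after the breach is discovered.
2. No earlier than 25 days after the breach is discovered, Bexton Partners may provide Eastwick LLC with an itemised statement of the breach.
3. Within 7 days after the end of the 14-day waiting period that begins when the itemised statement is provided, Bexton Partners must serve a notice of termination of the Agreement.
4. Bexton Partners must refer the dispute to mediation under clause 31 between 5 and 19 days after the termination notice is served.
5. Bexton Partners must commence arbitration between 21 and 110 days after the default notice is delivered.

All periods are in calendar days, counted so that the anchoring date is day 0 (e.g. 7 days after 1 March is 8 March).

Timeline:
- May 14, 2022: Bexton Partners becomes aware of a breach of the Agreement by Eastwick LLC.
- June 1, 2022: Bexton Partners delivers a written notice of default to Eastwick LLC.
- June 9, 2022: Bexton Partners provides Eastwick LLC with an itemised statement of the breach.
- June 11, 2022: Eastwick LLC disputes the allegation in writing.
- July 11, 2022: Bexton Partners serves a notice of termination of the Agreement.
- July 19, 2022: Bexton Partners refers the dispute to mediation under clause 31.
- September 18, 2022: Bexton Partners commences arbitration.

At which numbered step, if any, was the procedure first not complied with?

(1) the permitted window runs from May 14, 2022 + 15 = May 29, 2022 to May 14, 2022 + 41 = June 24, 2022; done June 1, 2022 — within the window.
(2) permitted from May 14, 2022 + 25 days = June 8, 2022 onward; done June 9, 2022 — permitted.
(3) due by June 23, 2022 + 7 days = June 30, 2022; July 11, 2022 misses that deadline by 11 days.
The procedure was therefore not followed at step 3.

Step 3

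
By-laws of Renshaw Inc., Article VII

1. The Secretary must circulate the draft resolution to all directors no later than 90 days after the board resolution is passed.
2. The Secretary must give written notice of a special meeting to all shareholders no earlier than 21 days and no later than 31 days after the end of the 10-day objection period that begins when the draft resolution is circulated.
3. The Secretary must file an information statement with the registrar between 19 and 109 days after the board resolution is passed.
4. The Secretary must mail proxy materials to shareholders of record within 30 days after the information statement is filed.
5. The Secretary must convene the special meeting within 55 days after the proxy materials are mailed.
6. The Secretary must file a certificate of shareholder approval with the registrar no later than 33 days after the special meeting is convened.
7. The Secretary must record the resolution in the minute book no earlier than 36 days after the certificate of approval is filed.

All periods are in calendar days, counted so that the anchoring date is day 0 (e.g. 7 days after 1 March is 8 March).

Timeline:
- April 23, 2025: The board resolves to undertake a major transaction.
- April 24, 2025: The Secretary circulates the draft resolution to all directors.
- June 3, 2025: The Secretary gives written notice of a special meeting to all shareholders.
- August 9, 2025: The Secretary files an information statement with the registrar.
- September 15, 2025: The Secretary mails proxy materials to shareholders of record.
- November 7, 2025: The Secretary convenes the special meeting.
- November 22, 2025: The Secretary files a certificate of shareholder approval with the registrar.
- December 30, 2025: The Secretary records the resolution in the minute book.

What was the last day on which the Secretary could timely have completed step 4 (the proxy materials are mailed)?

Step 4 runs from August 9, 2025, when the information statement is filed. 30 days after August 9, 2025 is September 8, 2025.

September 8, 2025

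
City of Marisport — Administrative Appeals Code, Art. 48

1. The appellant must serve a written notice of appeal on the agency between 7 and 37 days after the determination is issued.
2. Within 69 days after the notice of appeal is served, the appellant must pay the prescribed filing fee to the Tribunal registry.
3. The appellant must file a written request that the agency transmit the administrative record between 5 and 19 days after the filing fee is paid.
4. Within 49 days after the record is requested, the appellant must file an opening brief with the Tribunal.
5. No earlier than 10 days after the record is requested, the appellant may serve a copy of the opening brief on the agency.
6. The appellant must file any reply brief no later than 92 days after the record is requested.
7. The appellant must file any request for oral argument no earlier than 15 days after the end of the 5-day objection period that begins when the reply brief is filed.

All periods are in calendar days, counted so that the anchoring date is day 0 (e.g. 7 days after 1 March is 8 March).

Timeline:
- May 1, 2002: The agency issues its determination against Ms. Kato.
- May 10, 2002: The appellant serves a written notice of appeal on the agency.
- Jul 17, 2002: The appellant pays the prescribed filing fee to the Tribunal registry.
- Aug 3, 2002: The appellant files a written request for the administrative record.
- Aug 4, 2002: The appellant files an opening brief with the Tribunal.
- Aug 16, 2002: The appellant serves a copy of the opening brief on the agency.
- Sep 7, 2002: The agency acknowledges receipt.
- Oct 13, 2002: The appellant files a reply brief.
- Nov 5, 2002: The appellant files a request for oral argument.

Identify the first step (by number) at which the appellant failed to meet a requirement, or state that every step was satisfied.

(1) the permitted window runs from May 1, 2002 + 7 = May 8, 2002 to May 1, 2002 + 37 = Jun 7, 2002; done May 10, 2002, which is between those dates.
(2) due by May 10, 2002 + 69 days = Jul 18, 2002; done Jul 17, 2002 — timely.
(3) the permitted window runs from Jul 17, 2002 + 5 = Jul 22, 2002 to Jul 17, 2002 + 19 = Aug 5, 2002; done Aug 3, 2002 — within the window.
(4) due by Aug 3, 2002 + 49 days = Sep 21, 2002; Aug 4, 2002 is within that limit.
(5) permitted from Aug 3, 2002 + 10 days = Aug 13, 2002 onward; done Aug 16, 2002 — permitted.
(6) due by Aug 3, 2002 + 92 days = Nov 3, 2002; completed Oct 13, 2002, before the deadline.
(7) permitted from Oct 18, 2002 + 15 days = Nov 2, 2002 onward; done Nov 5, 2002, after the minimum wait.

None — every step was satisfied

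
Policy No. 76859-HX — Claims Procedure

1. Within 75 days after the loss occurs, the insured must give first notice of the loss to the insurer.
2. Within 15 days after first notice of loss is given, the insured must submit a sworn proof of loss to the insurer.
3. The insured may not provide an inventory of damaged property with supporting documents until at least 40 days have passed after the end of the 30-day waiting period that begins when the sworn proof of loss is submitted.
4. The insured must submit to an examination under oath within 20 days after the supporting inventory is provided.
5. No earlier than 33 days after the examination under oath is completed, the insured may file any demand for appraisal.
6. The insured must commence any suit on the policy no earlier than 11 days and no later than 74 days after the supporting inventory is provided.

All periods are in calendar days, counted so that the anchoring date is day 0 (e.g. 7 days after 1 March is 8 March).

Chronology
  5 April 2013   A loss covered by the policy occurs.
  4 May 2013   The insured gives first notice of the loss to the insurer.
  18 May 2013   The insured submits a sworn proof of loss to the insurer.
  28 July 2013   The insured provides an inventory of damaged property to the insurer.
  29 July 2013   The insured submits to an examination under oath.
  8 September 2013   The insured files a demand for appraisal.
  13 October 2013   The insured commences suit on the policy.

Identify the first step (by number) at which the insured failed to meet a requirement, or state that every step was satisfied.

Step 1 — counting 75 days from 5 April 2013 (when the loss occurs) gives a deadline of 19 June 2013; completed 4 May 2013, before the deadline.
Step 2 — counting 15 days from 4 May 2013 (when first notice of loss is given) gives a deadline of 19 May 2013; completed 18 May 2013, before the deadline.
Step 3 — must wait 40 days from 17 June 2013 (end of the 30-day waiting period, which began when the sworn proof of loss is submitted on 18 May 2013), so not before 27 July 2013; done 28 July 2013 — permitted.
Step 4 — counting 20 days from 28 July 2013 (when the supporting inventory is provided) gives a deadline of 17 August 2013; 29 July 2013 is within that limit.
Step 5 — must wait 33 days from 29 July 2013 (when the examination under oath is completed), so not before 31 August 2013; 8 September 2013 is on or after that date.
Step 6 — 11 and 74 days from 28 July 2013 (when the supporting inventory is provided) are 8 August 2013 and 10 October 2013 respectively; 13 October 2013 is 3 days past the end of the window.
No need to go further; step 6 was not satisfied.

Step 6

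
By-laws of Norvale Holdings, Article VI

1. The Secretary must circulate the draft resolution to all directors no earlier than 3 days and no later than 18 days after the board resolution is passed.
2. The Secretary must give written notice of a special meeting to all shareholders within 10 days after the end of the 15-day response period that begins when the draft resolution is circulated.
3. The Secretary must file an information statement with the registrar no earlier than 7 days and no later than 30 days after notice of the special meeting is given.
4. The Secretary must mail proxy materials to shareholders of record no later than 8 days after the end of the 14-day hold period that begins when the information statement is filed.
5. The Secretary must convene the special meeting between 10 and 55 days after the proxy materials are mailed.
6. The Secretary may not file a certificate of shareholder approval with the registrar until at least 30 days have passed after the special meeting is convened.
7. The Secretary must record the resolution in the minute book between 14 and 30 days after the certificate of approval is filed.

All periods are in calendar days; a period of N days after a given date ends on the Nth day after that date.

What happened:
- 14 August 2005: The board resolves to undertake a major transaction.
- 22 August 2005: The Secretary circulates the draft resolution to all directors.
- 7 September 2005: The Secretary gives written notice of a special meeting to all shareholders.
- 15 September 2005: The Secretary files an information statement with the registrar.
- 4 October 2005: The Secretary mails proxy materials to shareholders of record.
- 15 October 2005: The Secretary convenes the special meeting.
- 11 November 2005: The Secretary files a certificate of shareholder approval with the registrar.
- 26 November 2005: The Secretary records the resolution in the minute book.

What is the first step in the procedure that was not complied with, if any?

Step 1 — 3 and 18 days from 14 August 2005 (when the board resolution is passed) are 17 August 2005 and 1 September 2005 respectively; 22 August 2005 falls inside that range.
Step 2 — counting 10 days from 6 September 2005 (end of the 15-day response period, which began when the draft resolution is circulated on 22 August 2005) gives a deadline of 16 September 2005; done 7 September 2005 — timely.
Step 3 — 7 and 30 days from 7 September 2005 (when notice of the special meeting is given) are 14 September 2005 and 7 October 2005 respectively; 15 September 2005 falls inside that range.
Step 4 — counting 8 days from 29 September 2005 (end of the 14-day hold period, which began when the information statement is filed on 15 September 2005) gives a deadline of 7 October 2005; done 4 October 2005 — timely.
Step 5 — 10 and 55 days from 4 October 2005 (when the proxy materials are mailed) are 14 October 2005 and 28 November 2005 respectively; done 15 October 2005, which is between those dates.
Step 6 — must wait 30 days from 15 October 2005 (when the special meeting is convened), so not before 14 November 2005; acted on 11 November 2005, 3 days prematurely.
Later steps need not be reached.

Step 6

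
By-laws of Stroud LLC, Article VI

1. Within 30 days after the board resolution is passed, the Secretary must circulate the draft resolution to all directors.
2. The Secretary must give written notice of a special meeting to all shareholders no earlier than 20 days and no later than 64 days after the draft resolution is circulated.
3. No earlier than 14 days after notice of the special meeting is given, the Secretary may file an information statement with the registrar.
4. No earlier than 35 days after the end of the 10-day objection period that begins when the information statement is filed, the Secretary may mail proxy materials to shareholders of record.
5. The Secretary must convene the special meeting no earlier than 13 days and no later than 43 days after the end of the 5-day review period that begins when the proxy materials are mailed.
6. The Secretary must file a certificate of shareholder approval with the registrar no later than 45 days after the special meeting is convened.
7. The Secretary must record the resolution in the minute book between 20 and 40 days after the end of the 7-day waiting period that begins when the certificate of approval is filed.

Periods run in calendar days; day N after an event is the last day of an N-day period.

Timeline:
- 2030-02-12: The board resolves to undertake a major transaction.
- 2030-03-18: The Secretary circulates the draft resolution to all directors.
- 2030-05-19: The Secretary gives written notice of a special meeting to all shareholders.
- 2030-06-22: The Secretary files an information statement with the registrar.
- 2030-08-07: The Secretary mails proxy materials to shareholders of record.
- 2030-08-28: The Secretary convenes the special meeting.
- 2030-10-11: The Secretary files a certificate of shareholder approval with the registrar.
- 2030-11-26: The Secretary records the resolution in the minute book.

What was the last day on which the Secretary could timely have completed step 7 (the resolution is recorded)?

2030-11-27

The certificate of approval is filed on 2030-10-11; the 7-day waiting period therefore ends 2030-10-18, and step 7 runs from that date. The window is 20–40 days after 2030-10-18; it closes on 2030-11-27.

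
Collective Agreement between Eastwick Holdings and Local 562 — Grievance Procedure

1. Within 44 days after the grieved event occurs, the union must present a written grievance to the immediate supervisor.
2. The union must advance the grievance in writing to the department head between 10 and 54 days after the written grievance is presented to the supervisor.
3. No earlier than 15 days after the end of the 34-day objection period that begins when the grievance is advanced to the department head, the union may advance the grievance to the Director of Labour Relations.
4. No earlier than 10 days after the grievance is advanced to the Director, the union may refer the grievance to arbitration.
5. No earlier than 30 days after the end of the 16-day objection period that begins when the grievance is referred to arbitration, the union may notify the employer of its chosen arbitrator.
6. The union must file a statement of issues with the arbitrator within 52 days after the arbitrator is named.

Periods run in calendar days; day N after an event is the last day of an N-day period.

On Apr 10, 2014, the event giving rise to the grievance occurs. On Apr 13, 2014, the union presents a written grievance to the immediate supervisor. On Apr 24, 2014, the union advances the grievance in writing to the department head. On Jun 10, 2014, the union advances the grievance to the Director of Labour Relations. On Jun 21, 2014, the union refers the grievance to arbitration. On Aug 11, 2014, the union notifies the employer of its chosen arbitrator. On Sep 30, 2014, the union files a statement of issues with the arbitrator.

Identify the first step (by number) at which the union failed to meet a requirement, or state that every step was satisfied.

(1) due by Apr 10, 2014 + 44 days = May 24, 2014; done Apr 13, 2014 — timely.
(2) the permitted window runs from Apr 13, 2014 + 10 = Apr 23, 2014 to Apr 13, 2014 + 54 = Jun 6, 2014; done Apr 24, 2014 — within the window.
(3) permitted from May 28, 2014 + 15 days = Jun 12, 2014 onward; acted on Jun 10, 2014, 2 days prematurely.
Later steps need not be reached.

Step 3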